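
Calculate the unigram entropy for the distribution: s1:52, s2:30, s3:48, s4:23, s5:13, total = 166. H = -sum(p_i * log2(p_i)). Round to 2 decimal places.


Computing entropy H = -sum(p_i * log2(p_i)):
  s1: p = 52/166 = 0.3133, -p*log2(p) = 0.5246
  s2: p = 30/166 = 0.1807, -p*log2(p) = 0.4461
  s3: p = 48/166 = 0.2892, -p*log2(p) = 0.5176
  s4: p = 23/166 = 0.1386, -p*log2(p) = 0.3951
  s5: p = 13/166 = 0.0783, -p*log2(p) = 0.2878
H = sum of terms = 2.1712
Rounded to 2 decimals: 2.17

2.17


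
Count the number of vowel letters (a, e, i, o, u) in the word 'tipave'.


Scanning each character of 'tipave':
  Position 1: 't' -> consonant (running count: 0)
  Position 2: 'i' -> vowel (running count: 1)
  Position 3: 'p' -> consonant (running count: 1)
  Position 4: 'a' -> vowel (running count: 2)
  Position 5: 'v' -> consonant (running count: 2)
  Position 6: 'e' -> vowel (running count: 3)
Total vowels: 3

3


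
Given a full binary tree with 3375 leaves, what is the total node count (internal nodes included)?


Leaf nodes (terminals): 3375
Internal nodes = n - 1 = 3375 - 1 = 3374
Total = leaves + internal = 3375 + 3374 = 6749

6749


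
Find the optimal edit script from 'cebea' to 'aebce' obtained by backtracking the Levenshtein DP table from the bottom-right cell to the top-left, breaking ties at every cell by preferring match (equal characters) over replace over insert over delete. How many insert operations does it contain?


Edit distance = 3. Backtracking from cell (5, 5) with preference match > replace > insert > delete,
then listing the resulting alignment 'cebea' -> 'aebce' left to right:
  Step 1: replace c->a
  Step 2: keep 'e'
  Step 3: keep 'b'
  Step 4: replace e->c
  Step 5: replace a->e
Total insertions: 0

0


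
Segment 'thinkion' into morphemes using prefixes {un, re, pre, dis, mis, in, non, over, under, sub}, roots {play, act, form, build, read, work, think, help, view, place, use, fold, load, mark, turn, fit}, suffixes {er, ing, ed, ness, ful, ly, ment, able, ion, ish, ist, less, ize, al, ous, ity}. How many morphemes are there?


Segmenting 'thinkion' against the inventory:
  'think' -> root (morpheme 1)
  'ion' -> suffix (morpheme 2)
Total morphemes: 2

2


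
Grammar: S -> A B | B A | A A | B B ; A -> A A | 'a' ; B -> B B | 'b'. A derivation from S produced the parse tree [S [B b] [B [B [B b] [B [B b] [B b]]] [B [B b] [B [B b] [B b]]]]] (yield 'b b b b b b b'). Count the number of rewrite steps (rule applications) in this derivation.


Every bracketed nonterminal node [X ...] in the tree is produced by exactly one rule application.
Reading the tree off as a leftmost derivation:
  Step 1: S  =>  B B   (applied S -> B B)
  Step 2: B B  =>  b B   (applied B -> b)
  Step 3: b B  =>  b B B   (applied B -> B B)
  Step 4: b B B  =>  b B B B   (applied B -> B B)
  Step 5: b B B B  =>  b b B B   (applied B -> b)
  Step 6: b b B B  =>  b b B B B   (applied B -> B B)
  Step 7: b b B B B  =>  b b b B B   (applied B -> b)
  Step 8: b b b B B  =>  b b b b B   (applied B -> b)
  Step 9: b b b b B  =>  b b b b B B   (applied B -> B B)
  Step 10: b b b b B B  =>  b b b b b B   (applied B -> b)
  Step 11: b b b b b B  =>  b b b b b B B   (applied B -> B B)
  Step 12: b b b b b B B  =>  b b b b b b B   (applied B -> b)
  Step 13: b b b b b b B  =>  b b b b b b b   (applied B -> b)
Final yield: b b b b b b b
Total rewrite steps: 13

13


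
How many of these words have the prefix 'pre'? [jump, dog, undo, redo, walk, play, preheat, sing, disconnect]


Checking each word for prefix 'pre':
  'jump' -> no (count: 0)
  'dog' -> no (count: 0)
  'undo' -> no (count: 0)
  'redo' -> no (count: 0)
  'walk' -> no (count: 0)
  'play' -> no (count: 0)
  'preheat' -> YES, starts with 'pre' (count: 1)
  'sing' -> no (count: 1)
  'disconnect' -> no (count: 1)
Total with prefix 'pre': 1

1


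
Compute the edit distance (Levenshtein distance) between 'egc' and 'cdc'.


Building DP table for s1='egc' (len 3) and s2='cdc' (len 3):
       c  d  c
    0  1  2  3
  e 1  1  2  3
  g 2  2  2  3
  c 3  2  3  2
Edit distance = dp[3][3] = 2

2


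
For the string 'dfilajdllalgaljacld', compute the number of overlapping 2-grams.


String 'dfilajdllalgaljacld' has length L = 19.
Number of overlapping n-grams = L - n + 1
Substituting: 19 - 2 + 1 = 18

18


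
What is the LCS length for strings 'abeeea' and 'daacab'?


DP table for LCS of 'abeeea' and 'daacab':
       d  a  a  c  a  b
    0  0  0  0  0  0  0
  a 0  0  1  1  1  1  1
  b 0  0  1  1  1  1  2
  e 0  0  1  1  1  1  2
  e 0  0  1  1  1  1  2
  e 0  0  1  1  1  1  2
  a 0  0  1  2  2  2  2
LCS: 'ab'
LCS length = 2

2


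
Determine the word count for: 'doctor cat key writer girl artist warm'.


Counting words by splitting on spaces:
  Word 1: 'doctor'
  Word 2: 'cat'
  Word 3: 'key'
  Word 4: 'writer'
  Word 5: 'girl'
  Word 6: 'artist'
  Word 7: 'warm'
Total words: 7

7


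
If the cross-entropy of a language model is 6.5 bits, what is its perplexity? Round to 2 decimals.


Perplexity formula: PP = 2^H
H = 6.5
PP = 2^6.5
Decompose: 2^6.5 = 2^6 * 2^0.5 = 2^6 * sqrt(2)
2^6 = 64, sqrt(2) ~ 1.4142136
PP ~ 64 * 1.4142136 = 90.5096704
Rounded to 2 decimals: 90.51

90.51


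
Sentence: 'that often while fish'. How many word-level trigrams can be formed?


Word trigrams from [4] words:
  Trigram 1: (that often while)
  Trigram 2: (often while fish)
Total word trigrams: 4 - 2 = 2

2


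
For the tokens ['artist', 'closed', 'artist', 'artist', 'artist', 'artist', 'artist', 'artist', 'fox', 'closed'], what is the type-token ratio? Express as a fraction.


Tokens: 10
Unique types: ('artist', 'closed', 'fox') = 3
TTR = 3/10
Already in lowest terms.

3/10


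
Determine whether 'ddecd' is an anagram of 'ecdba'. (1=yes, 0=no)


Sort characters of 'ddecd': 'cddde'
Sort characters of 'ecdba': 'abcde'
Sorted forms differ -> they are NOT anagrams
Result: 0

0


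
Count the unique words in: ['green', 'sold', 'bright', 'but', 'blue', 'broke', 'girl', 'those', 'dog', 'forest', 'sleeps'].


Listing all tokens and tracking unique types:
  Token 1: 'green' -> NEW (unique so far: 1)
  Token 2: 'sold' -> NEW (unique so far: 2)
  Token 3: 'bright' -> NEW (unique so far: 3)
  Token 4: 'but' -> NEW (unique so far: 4)
  Token 5: 'blue' -> NEW (unique so far: 5)
  Token 6: 'broke' -> NEW (unique so far: 6)
  Token 7: 'girl' -> NEW (unique so far: 7)
  Token 8: 'those' -> NEW (unique so far: 8)
  Token 9: 'dog' -> NEW (unique so far: 9)
  Token 10: 'forest' -> NEW (unique so far: 10)
  Token 11: 'sleeps' -> NEW (unique so far: 11)
Unique types: ('blue', 'bright', 'broke', 'but', 'dog', 'forest', 'girl', 'green', 'sleeps', 'sold', 'those')
Vocabulary size: 11

11


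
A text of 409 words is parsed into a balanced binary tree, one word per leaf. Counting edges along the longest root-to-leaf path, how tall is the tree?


In a balanced binary tree with n leaves the deepest leaf is ceil(log2(n)) edges below the root.
log2(409) = 8.6760
ceil(8.6760) = 9
height (edges) = 9

9


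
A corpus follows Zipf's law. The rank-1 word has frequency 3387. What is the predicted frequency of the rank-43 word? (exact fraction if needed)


Zipf's law: freq(rank) = f1 / rank
f1 = 3387, rank = 43
freq = 3387 / 43
GCD(3387, 43) = 1
Simplified: 3387/43

3387/43


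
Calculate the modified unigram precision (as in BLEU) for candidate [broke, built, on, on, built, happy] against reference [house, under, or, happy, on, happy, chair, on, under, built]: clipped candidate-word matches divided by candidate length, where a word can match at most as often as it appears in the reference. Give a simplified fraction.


Reference word counts: {'built': 1, 'chair': 1, 'happy': 2, 'house': 1, 'on': 2, 'or': 1, 'under': 2}
Checking each candidate word (with clipping):
  'broke' -> not in reference -> no match (matches: 0)
  'built' -> in reference (ref count 1, used 1/1) -> match (matches: 1)
  'on' -> in reference (ref count 2, used 1/2) -> match (matches: 2)
  'on' -> in reference (ref count 2, used 2/2) -> match (matches: 3)
  'built' -> ref count 1 already used up (1/1) -> clipped, no match (matches: 3)
  'happy' -> in reference (ref count 2, used 1/2) -> match (matches: 4)
Clipped matches: 4, Candidate length: 6
Precision = 4/6 = 2/3

2/3


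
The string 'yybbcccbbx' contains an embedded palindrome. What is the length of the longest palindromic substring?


Scanning 'yybbcccbbx' for palindromic substrings.
Substring at positions 2-8: 'bbcccbb'.
Check: reverse('bbcccbb') = 'bbcccbb' -> palindrome confirmed.
Neighbouring characters ('y' / 'x') break symmetry, so it cannot extend further.
No longer palindromic substring exists; longest length = 7

7


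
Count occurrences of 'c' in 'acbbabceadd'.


Scanning 'acbbabceadd' for 'c':
  Position 1: 'c' -> MATCH (count: 1)
  Position 6: 'c' -> MATCH (count: 2)
Total occurrences of 'c': 2

2


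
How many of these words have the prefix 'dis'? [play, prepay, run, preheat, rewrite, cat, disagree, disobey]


Checking each word for prefix 'dis':
  'play' -> no (count: 0)
  'prepay' -> no (count: 0)
  'run' -> no (count: 0)
  'preheat' -> no (count: 0)
  'rewrite' -> no (count: 0)
  'cat' -> no (count: 0)
  'disagree' -> YES, starts with 'dis' (count: 1)
  'disobey' -> YES, starts with 'dis' (count: 2)
Total with prefix 'dis': 2

2


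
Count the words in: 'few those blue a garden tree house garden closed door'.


Counting words by splitting on spaces:
  Word 1: 'few'
  Word 2: 'those'
  Word 3: 'blue'
  Word 4: 'a'
  Word 5: 'garden'
  Word 6: 'tree'
  Word 7: 'house'
  Word 8: 'garden'
  Word 9: 'closed'
  Word 10: 'door'
Total words: 10

10


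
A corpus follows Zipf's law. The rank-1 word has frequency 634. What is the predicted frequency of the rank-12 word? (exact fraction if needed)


Zipf's law: freq(rank) = f1 / rank
f1 = 634, rank = 12
freq = 634 / 12
GCD(634, 12) = 2
Simplified: 317/6

317/6


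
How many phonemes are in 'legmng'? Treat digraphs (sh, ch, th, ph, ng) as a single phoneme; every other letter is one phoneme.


Parsing 'legmng' greedily, digraphs first:
  'l' -> consonant phoneme (phonemes so far: 1)
  'e' -> vowel phoneme (phonemes so far: 2)
  'g' -> consonant phoneme (phonemes so far: 3)
  'm' -> consonant phoneme (phonemes so far: 4)
  'ng' -> digraph (1 consonant phoneme) (phonemes so far: 5)
Total phonemes: 5

5


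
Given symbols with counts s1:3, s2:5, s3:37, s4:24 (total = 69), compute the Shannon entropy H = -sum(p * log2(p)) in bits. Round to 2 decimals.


Computing entropy H = -sum(p_i * log2(p_i)):
  s1: p = 3/69 = 0.0435, -p*log2(p) = 0.1967
  s2: p = 5/69 = 0.0725, -p*log2(p) = 0.2744
  s3: p = 37/69 = 0.5362, -p*log2(p) = 0.4821
  s4: p = 24/69 = 0.3478, -p*log2(p) = 0.5299
H = sum of terms = 1.4831
Rounded to 2 decimals: 1.48

1.48


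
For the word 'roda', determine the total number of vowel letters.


Scanning each character of 'roda':
  Position 1: 'r' -> consonant (running count: 0)
  Position 2: 'o' -> vowel (running count: 1)
  Position 3: 'd' -> consonant (running count: 1)
  Position 4: 'a' -> vowel (running count: 2)
Total vowels: 2

2


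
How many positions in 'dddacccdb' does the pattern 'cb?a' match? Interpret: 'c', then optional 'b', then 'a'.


Pattern: cb?a means 'c', then optional 'b', then 'a'.
Scanning 'dddacccdb' position-by-position:
  Pos 0: window 'ddd' -> no
  Pos 1: window 'dda' -> no
  Pos 2: window 'dac' -> no
  Pos 3: window 'acc' -> no
  Pos 4: window 'ccc' -> no
  Pos 5: window 'ccd' -> no
  Pos 6: window 'cdb' -> no
  Pos 7: window 'db' -> no
  Pos 8: window 'b' -> no
Total matches: 0

0


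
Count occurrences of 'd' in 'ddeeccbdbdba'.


Scanning 'ddeeccbdbdba' for 'd':
  Position 0: 'd' -> MATCH (count: 1)
  Position 1: 'd' -> MATCH (count: 2)
  Position 7: 'd' -> MATCH (count: 3)
  Position 9: 'd' -> MATCH (count: 4)
Total occurrences of 'd': 4

4


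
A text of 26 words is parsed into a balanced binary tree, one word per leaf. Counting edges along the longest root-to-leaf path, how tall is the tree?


In a balanced binary tree with n leaves the deepest leaf is ceil(log2(n)) edges below the root.
log2(26) = 4.7004
ceil(4.7004) = 5
height (edges) = 5

5


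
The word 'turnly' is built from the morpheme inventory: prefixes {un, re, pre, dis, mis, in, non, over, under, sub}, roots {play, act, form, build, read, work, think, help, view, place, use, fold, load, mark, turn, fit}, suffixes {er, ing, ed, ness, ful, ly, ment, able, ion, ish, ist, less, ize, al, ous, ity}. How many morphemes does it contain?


Segmenting 'turnly' against the inventory:
  'turn' -> root (morpheme 1)
  'ly' -> suffix (morpheme 2)
Total morphemes: 2

2


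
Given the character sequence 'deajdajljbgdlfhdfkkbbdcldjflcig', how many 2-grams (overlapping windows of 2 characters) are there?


String 'deajdajljbgdlfhdfkkbbdcldjflcig' has length L = 31.
Number of overlapping n-grams = L - n + 1
Substituting: 31 - 2 + 1 = 30

30


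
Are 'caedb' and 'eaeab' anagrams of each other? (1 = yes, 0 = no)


Sort characters of 'caedb': 'abcde'
Sort characters of 'eaeab': 'aabee'
Sorted forms differ -> they are NOT anagrams
Result: 0

0


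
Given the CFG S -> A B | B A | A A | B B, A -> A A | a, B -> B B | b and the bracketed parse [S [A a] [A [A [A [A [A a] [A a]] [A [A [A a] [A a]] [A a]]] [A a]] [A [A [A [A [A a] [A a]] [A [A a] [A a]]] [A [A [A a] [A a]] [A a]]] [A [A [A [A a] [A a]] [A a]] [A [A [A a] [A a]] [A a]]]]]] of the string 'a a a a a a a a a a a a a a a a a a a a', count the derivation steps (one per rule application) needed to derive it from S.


Every bracketed nonterminal node [X ...] in the tree is produced by exactly one rule application.
Reading the tree off as a leftmost derivation:
  Step 1: S  =>  A A   (applied S -> A A)
  Step 2: A A  =>  a A   (applied A -> a)
  Step 3: a A  =>  a A A   (applied A -> A A)
  Step 4: a A A  =>  a A A A   (applied A -> A A)
  Step 5: a A A A  =>  a A A A A   (applied A -> A A)
  Step 6: a A A A A  =>  a A A A A A   (applied A -> A A)
  Step 7: a A A A A A  =>  a a A A A A   (applied A -> a)
  Step 8: a a A A A A  =>  a a a A A A   (applied A -> a)
  Step 9: a a a A A A  =>  a a a A A A A   (applied A -> A A)
  Step 10: a a a A A A A  =>  a a a A A A A A   (applied A -> A A)
  Step 11: a a a A A A A A  =>  a a a a A A A A   (applied A -> a)
  Step 12: a a a a A A A A  =>  a a a a a A A A   (applied A -> a)
  Step 13: a a a a a A A A  =>  a a a a a a A A   (applied A -> a)
  Step 14: a a a a a a A A  =>  a a a a a a a A   (applied A -> a)
  Step 15: a a a a a a a A  =>  a a a a a a a A A   (applied A -> A A)
  Step 16: a a a a a a a A A  =>  a a a a a a a A A A   (applied A -> A A)
  Step 17: a a a a a a a A A A  =>  a a a a a a a A A A A   (applied A -> A A)
  Step 18: a a a a a a a A A A A  =>  a a a a a a a A A A A A   (applied A -> A A)
  Step 19: a a a a a a a A A A A A  =>  a a a a a a a a A A A A   (applied A -> a)
  Step 20: a a a a a a a a A A A A  =>  a a a a a a a a a A A A   (applied A -> a)
  Step 21: a a a a a a a a a A A A  =>  a a a a a a a a a A A A A   (applied A -> A A)
  Step 22: a a a a a a a a a A A A A  =>  a a a a a a a a a a A A A   (applied A -> a)
  Step 23: a a a a a a a a a a A A A  =>  a a a a a a a a a a a A A   (applied A -> a)
  Step 24: a a a a a a a a a a a A A  =>  a a a a a a a a a a a A A A   (applied A -> A A)
  Step 25: a a a a a a a a a a a A A A  =>  a a a a a a a a a a a A A A A   (applied A -> A A)
  Step 26: a a a a a a a a a a a A A A A  =>  a a a a a a a a a a a a A A A   (applied A -> a)
  Step 27: a a a a a a a a a a a a A A A  =>  a a a a a a a a a a a a a A A   (applied A -> a)
  Step 28: a a a a a a a a a a a a a A A  =>  a a a a a a a a a a a a a a A   (applied A -> a)
  Step 29: a a a a a a a a a a a a a a A  =>  a a a a a a a a a a a a a a A A   (applied A -> A A)
  Step 30: a a a a a a a a a a a a a a A A  =>  a a a a a a a a a a a a a a A A A   (applied A -> A A)
  Step 31: a a a a a a a a a a a a a a A A A  =>  a a a a a a a a a a a a a a A A A A   (applied A -> A A)
  Step 32: a a a a a a a a a a a a a a A A A A  =>  a a a a a a a a a a a a a a a A A A   (applied A -> a)
  Step 33: a a a a a a a a a a a a a a a A A A  =>  a a a a a a a a a a a a a a a a A A   (applied A -> a)
  Step 34: a a a a a a a a a a a a a a a a A A  =>  a a a a a a a a a a a a a a a a a A   (applied A -> a)
  Step 35: a a a a a a a a a a a a a a a a a A  =>  a a a a a a a a a a a a a a a a a A A   (applied A -> A A)
  Step 36: a a a a a a a a a a a a a a a a a A A  =>  a a a a a a a a a a a a a a a a a A A A   (applied A -> A A)
  Step 37: a a a a a a a a a a a a a a a a a A A A  =>  a a a a a a a a a a a a a a a a a a A A   (applied A -> a)
  Step 38: a a a a a a a a a a a a a a a a a a A A  =>  a a a a a a a a a a a a a a a a a a a A   (applied A -> a)
  Step 39: a a a a a a a a a a a a a a a a a a a A  =>  a a a a a a a a a a a a a a a a a a a a   (applied A -> a)
Final yield: a a a a a a a a a a a a a a a a a a a a
Total rewrite steps: 39

39


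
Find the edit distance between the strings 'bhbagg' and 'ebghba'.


Building DP table for s1='bhbagg' (len 6) and s2='ebghba' (len 6):
       e  b  g  h  b  a
    0  1  2  3  4  5  6
  b 1  1  1  2  3  4  5
  h 2  2  2  2  2  3  4
  b 3  3  2  3  3  2  3
  a 4  4  3  3  4  3  2
  g 5  5  4  3  4  4  3
  g 6  6  5  4  4  5  4
Edit distance = dp[6][6] = 4

4


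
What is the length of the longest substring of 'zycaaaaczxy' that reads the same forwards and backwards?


Scanning 'zycaaaaczxy' for palindromic substrings.
Substring at positions 2-7: 'caaaac'.
Check: reverse('caaaac') = 'caaaac' -> palindrome confirmed.
Neighbouring characters ('y' / 'z') break symmetry, so it cannot extend further.
No longer palindromic substring exists; longest length = 6

6


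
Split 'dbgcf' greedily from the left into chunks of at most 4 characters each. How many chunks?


'dbgcf' has 5 characters.
Chunking with max size 4:
  Chunk 1: 'dbgc' (positions 0-3)
  Chunk 2: 'f' (positions 4-4)
Total chunks: ceil(5 / 4) = 2

2


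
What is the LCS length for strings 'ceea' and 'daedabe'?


DP table for LCS of 'ceea' and 'daedabe':
       d  a  e  d  a  b  e
    0  0  0  0  0  0  0  0
  c 0  0  0  0  0  0  0  0
  e 0  0  0  1  1  1  1  1
  e 0  0  0  1  1  1  1  2
  a 0  0  1  1  1  2  2  2
LCS: 'ee'
LCS length = 2

2


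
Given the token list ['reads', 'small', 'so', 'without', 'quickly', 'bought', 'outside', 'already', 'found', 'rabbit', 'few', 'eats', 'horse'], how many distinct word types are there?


Listing all tokens and tracking unique types:
  Token 1: 'reads' -> NEW (unique so far: 1)
  Token 2: 'small' -> NEW (unique so far: 2)
  Token 3: 'so' -> NEW (unique so far: 3)
  Token 4: 'without' -> NEW (unique so far: 4)
  Token 5: 'quickly' -> NEW (unique so far: 5)
  Token 6: 'bought' -> NEW (unique so far: 6)
  Token 7: 'outside' -> NEW (unique so far: 7)
  Token 8: 'already' -> NEW (unique so far: 8)
  Token 9: 'found' -> NEW (unique so far: 9)
  Token 10: 'rabbit' -> NEW (unique so far: 10)
  Token 11: 'few' -> NEW (unique so far: 11)
  Token 12: 'eats' -> NEW (unique so far: 12)
  Token 13: 'horse' -> NEW (unique so far: 13)
Unique types: ('already', 'bought', 'eats', 'few', 'found', 'horse', 'outside', 'quickly', 'rabbit', 'reads', 'small', 'so', 'without')
Vocabulary size: 13

13


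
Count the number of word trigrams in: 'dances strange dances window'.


Word trigrams from [4] words:
  Trigram 1: (dances strange dances)
  Trigram 2: (strange dances window)
Total word trigrams: 4 - 2 = 2

2


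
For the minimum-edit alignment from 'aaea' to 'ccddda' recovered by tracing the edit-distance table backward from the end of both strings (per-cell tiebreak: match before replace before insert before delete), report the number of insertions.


Edit distance = 5. Backtracking from cell (4, 6) with preference match > replace > insert > delete,
then listing the resulting alignment 'aaea' -> 'ccddda' left to right:
  Step 1: insert 'c' [insertion #1]
  Step 2: insert 'c' [insertion #2]
  Step 3: replace a->d
  Step 4: replace a->d
  Step 5: replace e->d
  Step 6: keep 'a'
Total insertions: 2

2


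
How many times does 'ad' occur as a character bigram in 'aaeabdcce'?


Scanning 'aaeabdcce' for bigram 'ad':
  Position 0: 'aa' -> no
  Position 1: 'ae' -> no
  Position 2: 'ea' -> no
  Position 3: 'ab' -> no
  Position 4: 'bd' -> no
  Position 5: 'dc' -> no
  Position 6: 'cc' -> no
  Position 7: 'ce' -> no
Total matches: 0

0


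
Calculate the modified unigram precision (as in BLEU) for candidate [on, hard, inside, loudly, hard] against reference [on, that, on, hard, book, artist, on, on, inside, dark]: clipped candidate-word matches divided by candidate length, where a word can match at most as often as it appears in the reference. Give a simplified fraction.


Reference word counts: {'artist': 1, 'book': 1, 'dark': 1, 'hard': 1, 'inside': 1, 'on': 4, 'that': 1}
Checking each candidate word (with clipping):
  'on' -> in reference (ref count 4, used 1/4) -> match (matches: 1)
  'hard' -> in reference (ref count 1, used 1/1) -> match (matches: 2)
  'inside' -> in reference (ref count 1, used 1/1) -> match (matches: 3)
  'loudly' -> not in reference -> no match (matches: 3)
  'hard' -> ref count 1 already used up (1/1) -> clipped, no match (matches: 3)
Clipped matches: 3, Candidate length: 5
Precision = 3/5

3/5


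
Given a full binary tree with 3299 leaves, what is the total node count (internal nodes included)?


Leaf nodes (terminals): 3299
Internal nodes = n - 1 = 3299 - 1 = 3298
Total = leaves + internal = 3299 + 3298 = 6597

6597


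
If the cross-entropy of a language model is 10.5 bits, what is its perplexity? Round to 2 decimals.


Perplexity formula: PP = 2^H
H = 10.5
PP = 2^10.5
Decompose: 2^10.5 = 2^10 * 2^0.5 = 2^10 * sqrt(2)
2^10 = 1024, sqrt(2) ~ 1.4142136
PP ~ 1024 * 1.4142136 = 1448.1547264
Rounded to 2 decimals: 1448.15

1448.15


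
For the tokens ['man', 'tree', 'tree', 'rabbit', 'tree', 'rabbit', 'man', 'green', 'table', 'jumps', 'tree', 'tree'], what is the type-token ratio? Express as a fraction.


Tokens: 12
Unique types: ('green', 'jumps', 'man', 'rabbit', 'table', 'tree') = 6
TTR = 6/12
Simplify: divide both by 6 -> 1/2
TTR = 1/2

1/2


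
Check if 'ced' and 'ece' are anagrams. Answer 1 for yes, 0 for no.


Sort characters of 'ced': 'cde'
Sort characters of 'ece': 'cee'
Sorted forms differ -> they are NOT anagrams
Result: 0

0


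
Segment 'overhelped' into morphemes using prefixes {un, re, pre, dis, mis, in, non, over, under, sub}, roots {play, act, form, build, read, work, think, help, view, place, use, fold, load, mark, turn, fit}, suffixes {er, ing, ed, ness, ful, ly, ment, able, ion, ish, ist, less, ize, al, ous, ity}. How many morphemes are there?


Segmenting 'overhelped' against the inventory:
  'over' -> prefix (morpheme 1)
  'help' -> root (morpheme 2)
  'ed' -> suffix (morpheme 3)
Total morphemes: 3

3


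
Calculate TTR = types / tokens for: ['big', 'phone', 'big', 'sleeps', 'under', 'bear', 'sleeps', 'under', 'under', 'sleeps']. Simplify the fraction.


Tokens: 10
Unique types: ('bear', 'big', 'phone', 'sleeps', 'under') = 5
TTR = 5/10
Simplify: divide both by 5 -> 1/2
TTR = 1/2

1/2


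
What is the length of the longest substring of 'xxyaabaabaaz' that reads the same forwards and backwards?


Scanning 'xxyaabaabaaz' for palindromic substrings.
Substring at positions 3-10: 'aabaabaa'.
Check: reverse('aabaabaa') = 'aabaabaa' -> palindrome confirmed.
Neighbouring characters ('y' / 'z') break symmetry, so it cannot extend further.
No longer palindromic substring exists; longest length = 8

8


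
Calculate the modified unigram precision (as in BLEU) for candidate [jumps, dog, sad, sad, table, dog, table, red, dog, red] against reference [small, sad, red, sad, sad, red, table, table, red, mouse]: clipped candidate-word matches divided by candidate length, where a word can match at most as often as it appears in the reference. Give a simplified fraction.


Reference word counts: {'mouse': 1, 'red': 3, 'sad': 3, 'small': 1, 'table': 2}
Checking each candidate word (with clipping):
  'jumps' -> not in reference -> no match (matches: 0)
  'dog' -> not in reference -> no match (matches: 0)
  'sad' -> in reference (ref count 3, used 1/3) -> match (matches: 1)
  'sad' -> in reference (ref count 3, used 2/3) -> match (matches: 2)
  'table' -> in reference (ref count 2, used 1/2) -> match (matches: 3)
  'dog' -> not in reference -> no match (matches: 3)
  'table' -> in reference (ref count 2, used 2/2) -> match (matches: 4)
  'red' -> in reference (ref count 3, used 1/3) -> match (matches: 5)
  'dog' -> not in reference -> no match (matches: 5)
  'red' -> in reference (ref count 3, used 2/3) -> match (matches: 6)
Clipped matches: 6, Candidate length: 10
Precision = 6/10 = 3/5

3/5


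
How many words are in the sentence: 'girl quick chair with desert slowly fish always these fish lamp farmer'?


Counting words by splitting on spaces:
  Word 1: 'girl'
  Word 2: 'quick'
  Word 3: 'chair'
  Word 4: 'with'
  Word 5: 'desert'
  Word 6: 'slowly'
  Word 7: 'fish'
  Word 8: 'always'
  Word 9: 'these'
  Word 10: 'fish'
  Word 11: 'lamp'
  Word 12: 'farmer'
Total words: 12

12


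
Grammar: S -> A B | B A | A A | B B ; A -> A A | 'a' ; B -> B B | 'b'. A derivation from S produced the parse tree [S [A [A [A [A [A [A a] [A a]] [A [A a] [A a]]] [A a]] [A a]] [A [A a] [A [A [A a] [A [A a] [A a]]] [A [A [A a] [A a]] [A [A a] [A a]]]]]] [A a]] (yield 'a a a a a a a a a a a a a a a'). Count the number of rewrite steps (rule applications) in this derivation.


Every bracketed nonterminal node [X ...] in the tree is produced by exactly one rule application.
Reading the tree off as a leftmost derivation:
  Step 1: S  =>  A A   (applied S -> A A)
  Step 2: A A  =>  A A A   (applied A -> A A)
  Step 3: A A A  =>  A A A A   (applied A -> A A)
  Step 4: A A A A  =>  A A A A A   (applied A -> A A)
  Step 5: A A A A A  =>  A A A A A A   (applied A -> A A)
  Step 6: A A A A A A  =>  A A A A A A A   (applied A -> A A)
  Step 7: A A A A A A A  =>  a A A A A A A   (applied A -> a)
  Step 8: a A A A A A A  =>  a a A A A A A   (applied A -> a)
  Step 9: a a A A A A A  =>  a a A A A A A A   (applied A -> A A)
  Step 10: a a A A A A A A  =>  a a a A A A A A   (applied A -> a)
  Step 11: a a a A A A A A  =>  a a a a A A A A   (applied A -> a)
  Step 12: a a a a A A A A  =>  a a a a a A A A   (applied A -> a)
  Step 13: a a a a a A A A  =>  a a a a a a A A   (applied A -> a)
  Step 14: a a a a a a A A  =>  a a a a a a A A A   (applied A -> A A)
  Step 15: a a a a a a A A A  =>  a a a a a a a A A   (applied A -> a)
  Step 16: a a a a a a a A A  =>  a a a a a a a A A A   (applied A -> A A)
  Step 17: a a a a a a a A A A  =>  a a a a a a a A A A A   (applied A -> A A)
  Step 18: a a a a a a a A A A A  =>  a a a a a a a a A A A   (applied A -> a)
  Step 19: a a a a a a a a A A A  =>  a a a a a a a a A A A A   (applied A -> A A)
  Step 20: a a a a a a a a A A A A  =>  a a a a a a a a a A A A   (applied A -> a)
  Step 21: a a a a a a a a a A A A  =>  a a a a a a a a a a A A   (applied A -> a)
  Step 22: a a a a a a a a a a A A  =>  a a a a a a a a a a A A A   (applied A -> A A)
  Step 23: a a a a a a a a a a A A A  =>  a a a a a a a a a a A A A A   (applied A -> A A)
  Step 24: a a a a a a a a a a A A A A  =>  a a a a a a a a a a a A A A   (applied A -> a)
  Step 25: a a a a a a a a a a a A A A  =>  a a a a a a a a a a a a A A   (applied A -> a)
  Step 26: a a a a a a a a a a a a A A  =>  a a a a a a a a a a a a A A A   (applied A -> A A)
  Step 27: a a a a a a a a a a a a A A A  =>  a a a a a a a a a a a a a A A   (applied A -> a)
  Step 28: a a a a a a a a a a a a a A A  =>  a a a a a a a a a a a a a a A   (applied A -> a)
  Step 29: a a a a a a a a a a a a a a A  =>  a a a a a a a a a a a a a a a   (applied A -> a)
Final yield: a a a a a a a a a a a a a a a
Total rewrite steps: 29

29


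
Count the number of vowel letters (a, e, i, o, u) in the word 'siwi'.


Scanning each character of 'siwi':
  Position 1: 's' -> consonant (running count: 0)
  Position 2: 'i' -> vowel (running count: 1)
  Position 3: 'w' -> consonant (running count: 1)
  Position 4: 'i' -> vowel (running count: 2)
Total vowels: 2

2


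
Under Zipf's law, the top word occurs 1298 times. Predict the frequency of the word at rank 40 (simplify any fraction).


Zipf's law: freq(rank) = f1 / rank
f1 = 1298, rank = 40
freq = 1298 / 40
GCD(1298, 40) = 2
Simplified: 649/20

649/20


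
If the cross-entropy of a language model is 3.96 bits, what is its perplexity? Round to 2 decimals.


Perplexity formula: PP = 2^H
H = 3.96
PP = 2^3.96
Decompose: 2^3.96 = 2^3 * 2^0.96
2^3 = 8, 2^0.96 ~ 1.9453099
PP ~ 8 * 1.9453099 = 15.5624792
Rounded to 2 decimals: 15.56

15.56


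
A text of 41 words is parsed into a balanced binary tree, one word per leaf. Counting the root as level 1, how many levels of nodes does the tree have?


In a balanced binary tree with n leaves the deepest leaf is ceil(log2(n)) edges below the root,
so counting node levels inclusive of root and leaves gives ceil(log2(n)) + 1 levels.
log2(41) = 5.3576
ceil(5.3576) = 6
levels = 6 + 1 = 7

7


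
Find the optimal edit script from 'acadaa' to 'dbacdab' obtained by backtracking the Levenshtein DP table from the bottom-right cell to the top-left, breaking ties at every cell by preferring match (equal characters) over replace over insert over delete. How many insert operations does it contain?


Edit distance = 4. Backtracking from cell (6, 7) with preference match > replace > insert > delete,
then listing the resulting alignment 'acadaa' -> 'dbacdab' left to right:
  Step 1: replace a->d
  Step 2: replace c->b
  Step 3: keep 'a'
  Step 4: insert 'c' [insertion #1]
  Step 5: keep 'd'
  Step 6: keep 'a'
  Step 7: replace a->b
Total insertions: 1

1


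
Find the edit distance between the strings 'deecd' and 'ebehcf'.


Building DP table for s1='deecd' (len 5) and s2='ebehcf' (len 6):
       e  b  e  h  c  f
    0  1  2  3  4  5  6
  d 1  1  2  3  4  5  6
  e 2  1  2  2  3  4  5
  e 3  2  2  2  3  4  5
  c 4  3  3  3  3  3  4
  d 5  4  4  4  4  4  4
Edit distance = dp[5][6] = 4

4


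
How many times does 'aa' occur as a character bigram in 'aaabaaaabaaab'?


Scanning 'aaabaaaabaaab' for bigram 'aa':
  Position 0: 'aa' -> MATCH
  Position 1: 'aa' -> MATCH
  Position 2: 'ab' -> no
  Position 3: 'ba' -> no
  Position 4: 'aa' -> MATCH
  Position 5: 'aa' -> MATCH
  Position 6: 'aa' -> MATCH
  Position 7: 'ab' -> no
  Position 8: 'ba' -> no
  Position 9: 'aa' -> MATCH
  Position 10: 'aa' -> MATCH
  Position 11: 'ab' -> no
Total matches: 7

7


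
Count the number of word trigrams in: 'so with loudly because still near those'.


Word trigrams from [7] words:
  Trigram 1: (so with loudly)
  Trigram 2: (with loudly because)
  Trigram 3: (loudly because still)
  Trigram 4: (because still near)
  Trigram 5: (still near those)
Total word trigrams: 7 - 2 = 5

5


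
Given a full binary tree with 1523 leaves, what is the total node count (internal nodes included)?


Leaf nodes (terminals): 1523
Internal nodes = n - 1 = 1523 - 1 = 1522
Total = leaves + internal = 1523 + 1522 = 3045

3045


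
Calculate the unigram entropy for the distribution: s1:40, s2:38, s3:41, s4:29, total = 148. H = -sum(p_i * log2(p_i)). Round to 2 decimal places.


Computing entropy H = -sum(p_i * log2(p_i)):
  s1: p = 40/148 = 0.2703, -p*log2(p) = 0.5101
  s2: p = 38/148 = 0.2568, -p*log2(p) = 0.5036
  s3: p = 41/148 = 0.2770, -p*log2(p) = 0.5130
  s4: p = 29/148 = 0.1959, -p*log2(p) = 0.4608
H = sum of terms = 1.9875
Rounded to 2 decimals: 1.99

1.99


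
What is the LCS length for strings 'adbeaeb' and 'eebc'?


DP table for LCS of 'adbeaeb' and 'eebc':
       e  e  b  c
    0  0  0  0  0
  a 0  0  0  0  0
  d 0  0  0  0  0
  b 0  0  0  1  1
  e 0  1  1  1  1
  a 0  1  1  1  1
  e 0  1  2  2  2
  b 0  1  2  3  3
LCS: 'eeb'
LCS length = 3

3


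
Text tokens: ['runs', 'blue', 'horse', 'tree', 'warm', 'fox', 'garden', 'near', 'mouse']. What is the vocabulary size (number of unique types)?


Listing all tokens and tracking unique types:
  Token 1: 'runs' -> NEW (unique so far: 1)
  Token 2: 'blue' -> NEW (unique so far: 2)
  Token 3: 'horse' -> NEW (unique so far: 3)
  Token 4: 'tree' -> NEW (unique so far: 4)
  Token 5: 'warm' -> NEW (unique so far: 5)
  Token 6: 'fox' -> NEW (unique so far: 6)
  Token 7: 'garden' -> NEW (unique so far: 7)
  Token 8: 'near' -> NEW (unique so far: 8)
  Token 9: 'mouse' -> NEW (unique so far: 9)
Unique types: ('blue', 'fox', 'garden', 'horse', 'mouse', 'near', 'runs', 'tree', 'warm')
Vocabulary size: 9

9


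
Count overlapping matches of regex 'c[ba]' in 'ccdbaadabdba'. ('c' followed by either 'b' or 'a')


Pattern: c[ba] means 'c' followed by either 'b' or 'a'.
Scanning 'ccdbaadabdba' position-by-position:
  Pos 0: window 'cc' -> no
  Pos 1: window 'cd' -> no
  Pos 2: window 'db' -> no
  Pos 3: window 'ba' -> no
  Pos 4: window 'aa' -> no
  Pos 5: window 'ad' -> no
  Pos 6: window 'da' -> no
  Pos 7: window 'ab' -> no
  Pos 8: window 'bd' -> no
  Pos 9: window 'db' -> no
  Pos 10: window 'ba' -> no
  Pos 11: window 'a' -> no
Total matches: 0

0


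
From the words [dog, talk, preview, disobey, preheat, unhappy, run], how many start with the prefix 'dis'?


Checking each word for prefix 'dis':
  'dog' -> no (count: 0)
  'talk' -> no (count: 0)
  'preview' -> no (count: 0)
  'disobey' -> YES, starts with 'dis' (count: 1)
  'preheat' -> no (count: 1)
  'unhappy' -> no (count: 1)
  'run' -> no (count: 1)
Total with prefix 'dis': 1

1


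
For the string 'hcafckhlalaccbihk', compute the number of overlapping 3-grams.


String 'hcafckhlalaccbihk' has length L = 17.
Number of overlapping n-grams = L - n + 1
Substituting: 17 - 3 + 1 = 15

15


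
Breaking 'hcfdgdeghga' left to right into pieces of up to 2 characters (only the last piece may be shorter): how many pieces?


'hcfdgdeghga' has 11 characters.
Chunking with max size 2:
  Chunk 1: 'hc' (positions 0-1)
  Chunk 2: 'fd' (positions 2-3)
  Chunk 3: 'gd' (positions 4-5)
  Chunk 4: 'eg' (positions 6-7)
  Chunk 5: 'hg' (positions 8-9)
  Chunk 6: 'a' (positions 10-10)
Total chunks: ceil(11 / 2) = 6

6


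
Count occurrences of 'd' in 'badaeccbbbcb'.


Scanning 'badaeccbbbcb' for 'd':
  Position 2: 'd' -> MATCH (count: 1)
Total occurrences of 'd': 1

1


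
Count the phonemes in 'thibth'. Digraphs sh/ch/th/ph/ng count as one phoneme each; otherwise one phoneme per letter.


Parsing 'thibth' greedily, digraphs first:
  'th' -> digraph (1 consonant phoneme) (phonemes so far: 1)
  'i' -> vowel phoneme (phonemes so far: 2)
  'b' -> consonant phoneme (phonemes so far: 3)
  'th' -> digraph (1 consonant phoneme) (phonemes so far: 4)
Total phonemes: 4

4


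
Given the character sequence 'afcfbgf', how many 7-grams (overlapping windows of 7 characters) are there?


String 'afcfbgf' has length L = 7.
Number of overlapping n-grams = L - n + 1
Substituting: 7 - 7 + 1 = 1

1


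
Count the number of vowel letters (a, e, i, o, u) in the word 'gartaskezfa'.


Scanning each character of 'gartaskezfa':
  Position 1: 'g' -> consonant (running count: 0)
  Position 2: 'a' -> vowel (running count: 1)
  Position 3: 'r' -> consonant (running count: 1)
  Position 4: 't' -> consonant (running count: 1)
  Position 5: 'a' -> vowel (running count: 2)
  Position 6: 's' -> consonant (running count: 2)
  Position 7: 'k' -> consonant (running count: 2)
  Position 8: 'e' -> vowel (running count: 3)
  Position 9: 'z' -> consonant (running count: 3)
  Position 10: 'f' -> consonant (running count: 3)
  Position 11: 'a' -> vowel (running count: 4)
Total vowels: 4

4


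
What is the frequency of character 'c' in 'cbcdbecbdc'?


Scanning 'cbcdbecbdc' for 'c':
  Position 0: 'c' -> MATCH (count: 1)
  Position 2: 'c' -> MATCH (count: 2)
  Position 6: 'c' -> MATCH (count: 3)
  Position 9: 'c' -> MATCH (count: 4)
Total occurrences of 'c': 4

4


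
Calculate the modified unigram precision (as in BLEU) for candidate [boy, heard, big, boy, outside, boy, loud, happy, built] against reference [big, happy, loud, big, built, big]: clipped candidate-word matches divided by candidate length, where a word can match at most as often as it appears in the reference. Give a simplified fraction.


Reference word counts: {'big': 3, 'built': 1, 'happy': 1, 'loud': 1}
Checking each candidate word (with clipping):
  'boy' -> not in reference -> no match (matches: 0)
  'heard' -> not in reference -> no match (matches: 0)
  'big' -> in reference (ref count 3, used 1/3) -> match (matches: 1)
  'boy' -> not in reference -> no match (matches: 1)
  'outside' -> not in reference -> no match (matches: 1)
  'boy' -> not in reference -> no match (matches: 1)
  'loud' -> in reference (ref count 1, used 1/1) -> match (matches: 2)
  'happy' -> in reference (ref count 1, used 1/1) -> match (matches: 3)
  'built' -> in reference (ref count 1, used 1/1) -> match (matches: 4)
Clipped matches: 4, Candidate length: 9
Precision = 4/9

4/9


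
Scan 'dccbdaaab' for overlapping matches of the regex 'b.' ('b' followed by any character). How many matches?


Pattern: b. means 'b' followed by any character.
Scanning 'dccbdaaab' position-by-position:
  Pos 0: window 'dc' -> no
  Pos 1: window 'cc' -> no
  Pos 2: window 'cb' -> no
  Pos 3: window 'bd' -> MATCH
  Pos 4: window 'da' -> no
  Pos 5: window 'aa' -> no
  Pos 6: window 'aa' -> no
  Pos 7: window 'ab' -> no
  Pos 8: window 'b' -> no
Total matches: 1

1


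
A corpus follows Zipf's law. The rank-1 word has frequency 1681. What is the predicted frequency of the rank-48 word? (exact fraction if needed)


Zipf's law: freq(rank) = f1 / rank
f1 = 1681, rank = 48
freq = 1681 / 48
GCD(1681, 48) = 1
Simplified: 1681/48

1681/48


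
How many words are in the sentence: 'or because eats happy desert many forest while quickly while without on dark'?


Counting words by splitting on spaces:
  Word 1: 'or'
  Word 2: 'because'
  Word 3: 'eats'
  Word 4: 'happy'
  Word 5: 'desert'
  Word 6: 'many'
  Word 7: 'forest'
  Word 8: 'while'
  Word 9: 'quickly'
  Word 10: 'while'
  Word 11: 'without'
  Word 12: 'on'
  Word 13: 'dark'
Total words: 13

13


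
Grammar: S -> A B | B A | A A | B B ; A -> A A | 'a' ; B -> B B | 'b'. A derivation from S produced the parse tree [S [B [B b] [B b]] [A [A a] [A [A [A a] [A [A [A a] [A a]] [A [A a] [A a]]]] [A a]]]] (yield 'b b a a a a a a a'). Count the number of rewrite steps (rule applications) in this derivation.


Every bracketed nonterminal node [X ...] in the tree is produced by exactly one rule application.
Reading the tree off as a leftmost derivation:
  Step 1: S  =>  B A   (applied S -> B A)
  Step 2: B A  =>  B B A   (applied B -> B B)
  Step 3: B B A  =>  b B A   (applied B -> b)
  Step 4: b B A  =>  b b A   (applied B -> b)
  Step 5: b b A  =>  b b A A   (applied A -> A A)
  Step 6: b b A A  =>  b b a A   (applied A -> a)
  Step 7: b b a A  =>  b b a A A   (applied A -> A A)
  Step 8: b b a A A  =>  b b a A A A   (applied A -> A A)
  Step 9: b b a A A A  =>  b b a a A A   (applied A -> a)
  Step 10: b b a a A A  =>  b b a a A A A   (applied A -> A A)
  Step 11: b b a a A A A  =>  b b a a A A A A   (applied A -> A A)
  Step 12: b b a a A A A A  =>  b b a a a A A A   (applied A -> a)
  Step 13: b b a a a A A A  =>  b b a a a a A A   (applied A -> a)
  Step 14: b b a a a a A A  =>  b b a a a a A A A   (applied A -> A A)
  Step 15: b b a a a a A A A  =>  b b a a a a a A A   (applied A -> a)
  Step 16: b b a a a a a A A  =>  b b a a a a a a A   (applied A -> a)
  Step 17: b b a a a a a a A  =>  b b a a a a a a a   (applied A -> a)
Final yield: b b a a a a a a a
Total rewrite steps: 17

17


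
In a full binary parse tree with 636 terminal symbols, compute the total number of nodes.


Leaf nodes (terminals): 636
Internal nodes = n - 1 = 636 - 1 = 635
Total = leaves + internal = 636 + 635 = 1271

1271
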